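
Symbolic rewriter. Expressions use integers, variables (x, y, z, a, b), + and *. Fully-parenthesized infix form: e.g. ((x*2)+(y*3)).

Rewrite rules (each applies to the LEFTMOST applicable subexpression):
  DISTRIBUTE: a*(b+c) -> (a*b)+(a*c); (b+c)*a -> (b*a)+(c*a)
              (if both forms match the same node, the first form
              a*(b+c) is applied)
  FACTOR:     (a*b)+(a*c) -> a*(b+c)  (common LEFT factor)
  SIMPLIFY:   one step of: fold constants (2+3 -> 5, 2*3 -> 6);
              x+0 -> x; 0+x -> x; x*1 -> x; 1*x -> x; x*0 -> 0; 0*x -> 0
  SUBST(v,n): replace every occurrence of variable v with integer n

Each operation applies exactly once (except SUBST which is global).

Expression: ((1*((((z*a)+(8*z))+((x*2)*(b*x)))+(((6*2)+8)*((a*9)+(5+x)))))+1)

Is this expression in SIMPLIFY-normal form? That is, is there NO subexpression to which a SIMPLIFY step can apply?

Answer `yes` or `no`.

Answer: no

Derivation:
Expression: ((1*((((z*a)+(8*z))+((x*2)*(b*x)))+(((6*2)+8)*((a*9)+(5+x)))))+1)
Scanning for simplifiable subexpressions (pre-order)...
  at root: ((1*((((z*a)+(8*z))+((x*2)*(b*x)))+(((6*2)+8)*((a*9)+(5+x)))))+1) (not simplifiable)
  at L: (1*((((z*a)+(8*z))+((x*2)*(b*x)))+(((6*2)+8)*((a*9)+(5+x))))) (SIMPLIFIABLE)
  at LR: ((((z*a)+(8*z))+((x*2)*(b*x)))+(((6*2)+8)*((a*9)+(5+x)))) (not simplifiable)
  at LRL: (((z*a)+(8*z))+((x*2)*(b*x))) (not simplifiable)
  at LRLL: ((z*a)+(8*z)) (not simplifiable)
  at LRLLL: (z*a) (not simplifiable)
  at LRLLR: (8*z) (not simplifiable)
  at LRLR: ((x*2)*(b*x)) (not simplifiable)
  at LRLRL: (x*2) (not simplifiable)
  at LRLRR: (b*x) (not simplifiable)
  at LRR: (((6*2)+8)*((a*9)+(5+x))) (not simplifiable)
  at LRRL: ((6*2)+8) (not simplifiable)
  at LRRLL: (6*2) (SIMPLIFIABLE)
  at LRRR: ((a*9)+(5+x)) (not simplifiable)
  at LRRRL: (a*9) (not simplifiable)
  at LRRRR: (5+x) (not simplifiable)
Found simplifiable subexpr at path L: (1*((((z*a)+(8*z))+((x*2)*(b*x)))+(((6*2)+8)*((a*9)+(5+x)))))
One SIMPLIFY step would give: (((((z*a)+(8*z))+((x*2)*(b*x)))+(((6*2)+8)*((a*9)+(5+x))))+1)
-> NOT in normal form.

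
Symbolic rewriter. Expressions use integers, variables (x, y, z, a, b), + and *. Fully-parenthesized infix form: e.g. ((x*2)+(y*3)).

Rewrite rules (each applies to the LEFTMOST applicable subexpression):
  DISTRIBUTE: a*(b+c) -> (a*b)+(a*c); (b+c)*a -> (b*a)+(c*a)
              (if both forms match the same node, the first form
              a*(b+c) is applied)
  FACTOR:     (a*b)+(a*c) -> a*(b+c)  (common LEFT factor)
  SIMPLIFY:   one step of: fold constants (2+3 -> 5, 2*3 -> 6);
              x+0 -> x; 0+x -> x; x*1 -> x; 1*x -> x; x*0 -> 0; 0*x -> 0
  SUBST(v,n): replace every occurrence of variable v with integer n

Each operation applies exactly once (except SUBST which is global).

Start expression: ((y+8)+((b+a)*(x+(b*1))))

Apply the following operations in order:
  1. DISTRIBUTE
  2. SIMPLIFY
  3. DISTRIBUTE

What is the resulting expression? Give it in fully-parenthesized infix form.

Answer: ((y+8)+(((b*x)+(a*x))+((b+a)*b)))

Derivation:
Start: ((y+8)+((b+a)*(x+(b*1))))
Apply DISTRIBUTE at R (target: ((b+a)*(x+(b*1)))): ((y+8)+((b+a)*(x+(b*1)))) -> ((y+8)+(((b+a)*x)+((b+a)*(b*1))))
Apply SIMPLIFY at RRR (target: (b*1)): ((y+8)+(((b+a)*x)+((b+a)*(b*1)))) -> ((y+8)+(((b+a)*x)+((b+a)*b)))
Apply DISTRIBUTE at RL (target: ((b+a)*x)): ((y+8)+(((b+a)*x)+((b+a)*b))) -> ((y+8)+(((b*x)+(a*x))+((b+a)*b)))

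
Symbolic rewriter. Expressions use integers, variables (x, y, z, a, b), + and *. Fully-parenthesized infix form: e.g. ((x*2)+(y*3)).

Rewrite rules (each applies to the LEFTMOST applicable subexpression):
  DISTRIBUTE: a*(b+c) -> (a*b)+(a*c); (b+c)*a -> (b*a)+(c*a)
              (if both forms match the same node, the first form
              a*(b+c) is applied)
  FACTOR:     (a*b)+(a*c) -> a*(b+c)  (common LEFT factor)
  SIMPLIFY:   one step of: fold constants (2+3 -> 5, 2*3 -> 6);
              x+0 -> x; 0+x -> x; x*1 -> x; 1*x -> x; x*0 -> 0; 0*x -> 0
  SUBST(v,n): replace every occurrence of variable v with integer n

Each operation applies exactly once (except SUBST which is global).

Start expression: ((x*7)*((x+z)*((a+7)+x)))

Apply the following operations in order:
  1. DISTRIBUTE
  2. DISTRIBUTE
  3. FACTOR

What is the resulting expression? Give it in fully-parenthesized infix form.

Start: ((x*7)*((x+z)*((a+7)+x)))
Apply DISTRIBUTE at R (target: ((x+z)*((a+7)+x))): ((x*7)*((x+z)*((a+7)+x))) -> ((x*7)*(((x+z)*(a+7))+((x+z)*x)))
Apply DISTRIBUTE at root (target: ((x*7)*(((x+z)*(a+7))+((x+z)*x)))): ((x*7)*(((x+z)*(a+7))+((x+z)*x))) -> (((x*7)*((x+z)*(a+7)))+((x*7)*((x+z)*x)))
Apply FACTOR at root (target: (((x*7)*((x+z)*(a+7)))+((x*7)*((x+z)*x)))): (((x*7)*((x+z)*(a+7)))+((x*7)*((x+z)*x))) -> ((x*7)*(((x+z)*(a+7))+((x+z)*x)))

Answer: ((x*7)*(((x+z)*(a+7))+((x+z)*x)))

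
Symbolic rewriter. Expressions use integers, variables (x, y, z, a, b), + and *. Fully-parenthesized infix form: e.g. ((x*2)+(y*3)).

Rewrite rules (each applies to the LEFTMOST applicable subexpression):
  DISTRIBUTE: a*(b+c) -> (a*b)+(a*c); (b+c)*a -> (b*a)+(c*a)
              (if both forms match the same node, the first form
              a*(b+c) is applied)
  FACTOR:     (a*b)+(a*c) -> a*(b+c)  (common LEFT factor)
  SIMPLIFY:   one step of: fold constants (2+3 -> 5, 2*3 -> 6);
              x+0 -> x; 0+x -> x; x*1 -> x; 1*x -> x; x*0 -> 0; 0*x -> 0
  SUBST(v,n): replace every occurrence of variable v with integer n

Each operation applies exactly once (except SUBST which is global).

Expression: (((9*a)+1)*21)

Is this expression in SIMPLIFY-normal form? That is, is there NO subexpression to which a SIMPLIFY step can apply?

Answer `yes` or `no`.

Answer: yes

Derivation:
Expression: (((9*a)+1)*21)
Scanning for simplifiable subexpressions (pre-order)...
  at root: (((9*a)+1)*21) (not simplifiable)
  at L: ((9*a)+1) (not simplifiable)
  at LL: (9*a) (not simplifiable)
Result: no simplifiable subexpression found -> normal form.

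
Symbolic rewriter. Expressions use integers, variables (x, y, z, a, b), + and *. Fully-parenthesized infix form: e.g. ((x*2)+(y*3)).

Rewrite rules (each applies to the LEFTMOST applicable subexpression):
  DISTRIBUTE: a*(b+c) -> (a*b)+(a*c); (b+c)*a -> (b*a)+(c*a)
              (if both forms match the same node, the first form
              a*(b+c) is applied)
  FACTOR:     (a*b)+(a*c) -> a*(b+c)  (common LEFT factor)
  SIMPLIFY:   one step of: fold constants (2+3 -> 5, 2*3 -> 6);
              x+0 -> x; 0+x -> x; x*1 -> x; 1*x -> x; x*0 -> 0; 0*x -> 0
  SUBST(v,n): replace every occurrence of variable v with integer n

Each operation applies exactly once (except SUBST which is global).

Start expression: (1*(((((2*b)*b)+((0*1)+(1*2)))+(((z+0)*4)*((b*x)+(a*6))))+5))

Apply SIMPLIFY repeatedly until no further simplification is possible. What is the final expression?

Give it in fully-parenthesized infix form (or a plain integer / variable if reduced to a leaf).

Start: (1*(((((2*b)*b)+((0*1)+(1*2)))+(((z+0)*4)*((b*x)+(a*6))))+5))
Step 1: at root: (1*(((((2*b)*b)+((0*1)+(1*2)))+(((z+0)*4)*((b*x)+(a*6))))+5)) -> (((((2*b)*b)+((0*1)+(1*2)))+(((z+0)*4)*((b*x)+(a*6))))+5); overall: (1*(((((2*b)*b)+((0*1)+(1*2)))+(((z+0)*4)*((b*x)+(a*6))))+5)) -> (((((2*b)*b)+((0*1)+(1*2)))+(((z+0)*4)*((b*x)+(a*6))))+5)
Step 2: at LLRL: (0*1) -> 0; overall: (((((2*b)*b)+((0*1)+(1*2)))+(((z+0)*4)*((b*x)+(a*6))))+5) -> (((((2*b)*b)+(0+(1*2)))+(((z+0)*4)*((b*x)+(a*6))))+5)
Step 3: at LLR: (0+(1*2)) -> (1*2); overall: (((((2*b)*b)+(0+(1*2)))+(((z+0)*4)*((b*x)+(a*6))))+5) -> (((((2*b)*b)+(1*2))+(((z+0)*4)*((b*x)+(a*6))))+5)
Step 4: at LLR: (1*2) -> 2; overall: (((((2*b)*b)+(1*2))+(((z+0)*4)*((b*x)+(a*6))))+5) -> (((((2*b)*b)+2)+(((z+0)*4)*((b*x)+(a*6))))+5)
Step 5: at LRLL: (z+0) -> z; overall: (((((2*b)*b)+2)+(((z+0)*4)*((b*x)+(a*6))))+5) -> (((((2*b)*b)+2)+((z*4)*((b*x)+(a*6))))+5)
Fixed point: (((((2*b)*b)+2)+((z*4)*((b*x)+(a*6))))+5)

Answer: (((((2*b)*b)+2)+((z*4)*((b*x)+(a*6))))+5)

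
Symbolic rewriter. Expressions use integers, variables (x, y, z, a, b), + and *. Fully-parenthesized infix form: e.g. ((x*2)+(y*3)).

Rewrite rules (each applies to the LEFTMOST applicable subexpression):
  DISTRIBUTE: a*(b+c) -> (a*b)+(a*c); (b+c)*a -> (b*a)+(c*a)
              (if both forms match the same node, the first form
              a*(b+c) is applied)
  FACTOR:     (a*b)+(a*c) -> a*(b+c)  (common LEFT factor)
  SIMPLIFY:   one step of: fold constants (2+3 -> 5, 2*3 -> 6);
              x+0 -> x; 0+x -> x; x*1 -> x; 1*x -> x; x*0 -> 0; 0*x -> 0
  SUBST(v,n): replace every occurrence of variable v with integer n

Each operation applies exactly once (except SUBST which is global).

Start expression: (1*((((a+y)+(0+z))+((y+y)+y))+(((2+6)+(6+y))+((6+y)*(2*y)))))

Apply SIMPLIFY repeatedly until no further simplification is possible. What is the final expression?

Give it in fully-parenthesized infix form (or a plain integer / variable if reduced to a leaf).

Start: (1*((((a+y)+(0+z))+((y+y)+y))+(((2+6)+(6+y))+((6+y)*(2*y)))))
Step 1: at root: (1*((((a+y)+(0+z))+((y+y)+y))+(((2+6)+(6+y))+((6+y)*(2*y))))) -> ((((a+y)+(0+z))+((y+y)+y))+(((2+6)+(6+y))+((6+y)*(2*y)))); overall: (1*((((a+y)+(0+z))+((y+y)+y))+(((2+6)+(6+y))+((6+y)*(2*y))))) -> ((((a+y)+(0+z))+((y+y)+y))+(((2+6)+(6+y))+((6+y)*(2*y))))
Step 2: at LLR: (0+z) -> z; overall: ((((a+y)+(0+z))+((y+y)+y))+(((2+6)+(6+y))+((6+y)*(2*y)))) -> ((((a+y)+z)+((y+y)+y))+(((2+6)+(6+y))+((6+y)*(2*y))))
Step 3: at RLL: (2+6) -> 8; overall: ((((a+y)+z)+((y+y)+y))+(((2+6)+(6+y))+((6+y)*(2*y)))) -> ((((a+y)+z)+((y+y)+y))+((8+(6+y))+((6+y)*(2*y))))
Fixed point: ((((a+y)+z)+((y+y)+y))+((8+(6+y))+((6+y)*(2*y))))

Answer: ((((a+y)+z)+((y+y)+y))+((8+(6+y))+((6+y)*(2*y))))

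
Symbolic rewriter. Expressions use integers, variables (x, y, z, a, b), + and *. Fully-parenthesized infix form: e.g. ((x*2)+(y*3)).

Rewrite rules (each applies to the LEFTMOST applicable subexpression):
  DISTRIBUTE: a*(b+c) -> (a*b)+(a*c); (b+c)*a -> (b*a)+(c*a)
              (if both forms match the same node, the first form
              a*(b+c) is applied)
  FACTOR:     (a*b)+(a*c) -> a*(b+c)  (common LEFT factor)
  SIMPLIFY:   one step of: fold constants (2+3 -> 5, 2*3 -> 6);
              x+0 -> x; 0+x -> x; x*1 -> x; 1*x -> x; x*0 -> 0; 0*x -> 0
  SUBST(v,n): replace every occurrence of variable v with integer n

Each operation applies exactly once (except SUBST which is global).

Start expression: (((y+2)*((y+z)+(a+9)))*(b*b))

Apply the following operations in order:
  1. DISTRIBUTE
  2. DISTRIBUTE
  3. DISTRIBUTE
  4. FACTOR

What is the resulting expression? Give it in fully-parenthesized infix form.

Start: (((y+2)*((y+z)+(a+9)))*(b*b))
Apply DISTRIBUTE at L (target: ((y+2)*((y+z)+(a+9)))): (((y+2)*((y+z)+(a+9)))*(b*b)) -> ((((y+2)*(y+z))+((y+2)*(a+9)))*(b*b))
Apply DISTRIBUTE at root (target: ((((y+2)*(y+z))+((y+2)*(a+9)))*(b*b))): ((((y+2)*(y+z))+((y+2)*(a+9)))*(b*b)) -> ((((y+2)*(y+z))*(b*b))+(((y+2)*(a+9))*(b*b)))
Apply DISTRIBUTE at LL (target: ((y+2)*(y+z))): ((((y+2)*(y+z))*(b*b))+(((y+2)*(a+9))*(b*b))) -> (((((y+2)*y)+((y+2)*z))*(b*b))+(((y+2)*(a+9))*(b*b)))
Apply FACTOR at LL (target: (((y+2)*y)+((y+2)*z))): (((((y+2)*y)+((y+2)*z))*(b*b))+(((y+2)*(a+9))*(b*b))) -> ((((y+2)*(y+z))*(b*b))+(((y+2)*(a+9))*(b*b)))

Answer: ((((y+2)*(y+z))*(b*b))+(((y+2)*(a+9))*(b*b)))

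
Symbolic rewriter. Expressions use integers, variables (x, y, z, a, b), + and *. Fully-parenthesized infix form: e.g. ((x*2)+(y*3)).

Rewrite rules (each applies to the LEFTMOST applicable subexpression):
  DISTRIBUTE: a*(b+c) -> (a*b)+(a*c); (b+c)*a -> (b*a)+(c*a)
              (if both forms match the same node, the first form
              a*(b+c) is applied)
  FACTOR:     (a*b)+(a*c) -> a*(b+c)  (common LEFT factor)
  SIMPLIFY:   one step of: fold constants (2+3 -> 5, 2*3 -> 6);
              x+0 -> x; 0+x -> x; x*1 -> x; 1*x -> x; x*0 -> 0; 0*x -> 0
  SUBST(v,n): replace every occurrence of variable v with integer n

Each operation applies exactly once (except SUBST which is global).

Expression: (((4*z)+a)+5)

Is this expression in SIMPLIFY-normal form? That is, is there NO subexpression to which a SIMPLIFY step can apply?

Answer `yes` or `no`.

Answer: yes

Derivation:
Expression: (((4*z)+a)+5)
Scanning for simplifiable subexpressions (pre-order)...
  at root: (((4*z)+a)+5) (not simplifiable)
  at L: ((4*z)+a) (not simplifiable)
  at LL: (4*z) (not simplifiable)
Result: no simplifiable subexpression found -> normal form.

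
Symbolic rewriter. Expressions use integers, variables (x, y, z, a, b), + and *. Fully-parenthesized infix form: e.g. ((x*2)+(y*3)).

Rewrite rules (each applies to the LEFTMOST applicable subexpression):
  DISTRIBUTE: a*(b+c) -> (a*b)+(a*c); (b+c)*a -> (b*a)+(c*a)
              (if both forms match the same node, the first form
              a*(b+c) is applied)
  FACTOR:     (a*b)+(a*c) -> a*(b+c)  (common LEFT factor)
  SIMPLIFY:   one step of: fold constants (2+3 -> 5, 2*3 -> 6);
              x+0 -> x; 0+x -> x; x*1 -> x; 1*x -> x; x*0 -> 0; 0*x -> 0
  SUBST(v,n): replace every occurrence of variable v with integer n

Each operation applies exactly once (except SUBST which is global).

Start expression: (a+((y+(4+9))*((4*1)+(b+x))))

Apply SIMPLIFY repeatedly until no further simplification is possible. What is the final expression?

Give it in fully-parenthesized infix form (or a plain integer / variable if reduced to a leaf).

Start: (a+((y+(4+9))*((4*1)+(b+x))))
Step 1: at RLR: (4+9) -> 13; overall: (a+((y+(4+9))*((4*1)+(b+x)))) -> (a+((y+13)*((4*1)+(b+x))))
Step 2: at RRL: (4*1) -> 4; overall: (a+((y+13)*((4*1)+(b+x)))) -> (a+((y+13)*(4+(b+x))))
Fixed point: (a+((y+13)*(4+(b+x))))

Answer: (a+((y+13)*(4+(b+x))))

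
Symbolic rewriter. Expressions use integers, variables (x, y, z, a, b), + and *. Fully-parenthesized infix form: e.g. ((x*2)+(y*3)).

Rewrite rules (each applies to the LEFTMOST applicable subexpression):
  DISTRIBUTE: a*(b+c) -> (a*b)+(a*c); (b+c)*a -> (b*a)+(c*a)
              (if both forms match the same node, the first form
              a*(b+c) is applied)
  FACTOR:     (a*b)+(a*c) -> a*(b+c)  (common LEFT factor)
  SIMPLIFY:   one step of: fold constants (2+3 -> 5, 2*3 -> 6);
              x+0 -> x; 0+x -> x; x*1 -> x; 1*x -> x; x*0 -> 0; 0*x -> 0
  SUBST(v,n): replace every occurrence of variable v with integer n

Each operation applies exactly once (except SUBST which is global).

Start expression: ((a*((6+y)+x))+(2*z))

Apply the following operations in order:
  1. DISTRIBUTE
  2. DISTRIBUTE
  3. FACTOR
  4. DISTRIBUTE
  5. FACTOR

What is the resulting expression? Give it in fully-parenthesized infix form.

Start: ((a*((6+y)+x))+(2*z))
Apply DISTRIBUTE at L (target: (a*((6+y)+x))): ((a*((6+y)+x))+(2*z)) -> (((a*(6+y))+(a*x))+(2*z))
Apply DISTRIBUTE at LL (target: (a*(6+y))): (((a*(6+y))+(a*x))+(2*z)) -> ((((a*6)+(a*y))+(a*x))+(2*z))
Apply FACTOR at LL (target: ((a*6)+(a*y))): ((((a*6)+(a*y))+(a*x))+(2*z)) -> (((a*(6+y))+(a*x))+(2*z))
Apply DISTRIBUTE at LL (target: (a*(6+y))): (((a*(6+y))+(a*x))+(2*z)) -> ((((a*6)+(a*y))+(a*x))+(2*z))
Apply FACTOR at LL (target: ((a*6)+(a*y))): ((((a*6)+(a*y))+(a*x))+(2*z)) -> (((a*(6+y))+(a*x))+(2*z))

Answer: (((a*(6+y))+(a*x))+(2*z))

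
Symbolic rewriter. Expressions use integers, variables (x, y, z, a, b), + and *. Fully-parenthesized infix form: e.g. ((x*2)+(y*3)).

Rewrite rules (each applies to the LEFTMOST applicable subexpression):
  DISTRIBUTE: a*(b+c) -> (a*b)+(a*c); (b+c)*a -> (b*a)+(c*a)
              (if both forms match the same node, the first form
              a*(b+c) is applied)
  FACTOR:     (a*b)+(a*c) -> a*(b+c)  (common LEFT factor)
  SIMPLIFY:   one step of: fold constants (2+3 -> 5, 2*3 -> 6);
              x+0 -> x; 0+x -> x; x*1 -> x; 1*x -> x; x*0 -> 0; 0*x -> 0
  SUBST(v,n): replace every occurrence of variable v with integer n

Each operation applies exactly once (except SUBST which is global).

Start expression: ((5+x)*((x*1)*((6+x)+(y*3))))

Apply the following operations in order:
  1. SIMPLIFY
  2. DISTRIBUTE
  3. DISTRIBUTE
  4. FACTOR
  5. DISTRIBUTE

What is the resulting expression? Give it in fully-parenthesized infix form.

Start: ((5+x)*((x*1)*((6+x)+(y*3))))
Apply SIMPLIFY at RL (target: (x*1)): ((5+x)*((x*1)*((6+x)+(y*3)))) -> ((5+x)*(x*((6+x)+(y*3))))
Apply DISTRIBUTE at root (target: ((5+x)*(x*((6+x)+(y*3))))): ((5+x)*(x*((6+x)+(y*3)))) -> ((5*(x*((6+x)+(y*3))))+(x*(x*((6+x)+(y*3)))))
Apply DISTRIBUTE at LR (target: (x*((6+x)+(y*3)))): ((5*(x*((6+x)+(y*3))))+(x*(x*((6+x)+(y*3))))) -> ((5*((x*(6+x))+(x*(y*3))))+(x*(x*((6+x)+(y*3)))))
Apply FACTOR at LR (target: ((x*(6+x))+(x*(y*3)))): ((5*((x*(6+x))+(x*(y*3))))+(x*(x*((6+x)+(y*3))))) -> ((5*(x*((6+x)+(y*3))))+(x*(x*((6+x)+(y*3)))))
Apply DISTRIBUTE at LR (target: (x*((6+x)+(y*3)))): ((5*(x*((6+x)+(y*3))))+(x*(x*((6+x)+(y*3))))) -> ((5*((x*(6+x))+(x*(y*3))))+(x*(x*((6+x)+(y*3)))))

Answer: ((5*((x*(6+x))+(x*(y*3))))+(x*(x*((6+x)+(y*3)))))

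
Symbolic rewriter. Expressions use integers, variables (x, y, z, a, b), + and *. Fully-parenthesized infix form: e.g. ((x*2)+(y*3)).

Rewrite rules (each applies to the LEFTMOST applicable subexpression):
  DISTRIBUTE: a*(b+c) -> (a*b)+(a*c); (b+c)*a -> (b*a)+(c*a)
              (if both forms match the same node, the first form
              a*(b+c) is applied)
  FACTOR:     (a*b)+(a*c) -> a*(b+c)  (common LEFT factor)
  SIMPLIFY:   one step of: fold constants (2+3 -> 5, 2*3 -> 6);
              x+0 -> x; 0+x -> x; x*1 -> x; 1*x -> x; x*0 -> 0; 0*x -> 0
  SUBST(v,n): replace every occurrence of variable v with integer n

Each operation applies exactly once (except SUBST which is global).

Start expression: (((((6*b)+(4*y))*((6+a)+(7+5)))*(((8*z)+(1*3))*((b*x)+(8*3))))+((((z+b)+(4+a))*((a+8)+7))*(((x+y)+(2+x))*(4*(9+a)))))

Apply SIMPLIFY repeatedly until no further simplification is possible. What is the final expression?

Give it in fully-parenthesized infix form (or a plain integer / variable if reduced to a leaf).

Start: (((((6*b)+(4*y))*((6+a)+(7+5)))*(((8*z)+(1*3))*((b*x)+(8*3))))+((((z+b)+(4+a))*((a+8)+7))*(((x+y)+(2+x))*(4*(9+a)))))
Step 1: at LLRR: (7+5) -> 12; overall: (((((6*b)+(4*y))*((6+a)+(7+5)))*(((8*z)+(1*3))*((b*x)+(8*3))))+((((z+b)+(4+a))*((a+8)+7))*(((x+y)+(2+x))*(4*(9+a))))) -> (((((6*b)+(4*y))*((6+a)+12))*(((8*z)+(1*3))*((b*x)+(8*3))))+((((z+b)+(4+a))*((a+8)+7))*(((x+y)+(2+x))*(4*(9+a)))))
Step 2: at LRLR: (1*3) -> 3; overall: (((((6*b)+(4*y))*((6+a)+12))*(((8*z)+(1*3))*((b*x)+(8*3))))+((((z+b)+(4+a))*((a+8)+7))*(((x+y)+(2+x))*(4*(9+a))))) -> (((((6*b)+(4*y))*((6+a)+12))*(((8*z)+3)*((b*x)+(8*3))))+((((z+b)+(4+a))*((a+8)+7))*(((x+y)+(2+x))*(4*(9+a)))))
Step 3: at LRRR: (8*3) -> 24; overall: (((((6*b)+(4*y))*((6+a)+12))*(((8*z)+3)*((b*x)+(8*3))))+((((z+b)+(4+a))*((a+8)+7))*(((x+y)+(2+x))*(4*(9+a))))) -> (((((6*b)+(4*y))*((6+a)+12))*(((8*z)+3)*((b*x)+24)))+((((z+b)+(4+a))*((a+8)+7))*(((x+y)+(2+x))*(4*(9+a)))))
Fixed point: (((((6*b)+(4*y))*((6+a)+12))*(((8*z)+3)*((b*x)+24)))+((((z+b)+(4+a))*((a+8)+7))*(((x+y)+(2+x))*(4*(9+a)))))

Answer: (((((6*b)+(4*y))*((6+a)+12))*(((8*z)+3)*((b*x)+24)))+((((z+b)+(4+a))*((a+8)+7))*(((x+y)+(2+x))*(4*(9+a)))))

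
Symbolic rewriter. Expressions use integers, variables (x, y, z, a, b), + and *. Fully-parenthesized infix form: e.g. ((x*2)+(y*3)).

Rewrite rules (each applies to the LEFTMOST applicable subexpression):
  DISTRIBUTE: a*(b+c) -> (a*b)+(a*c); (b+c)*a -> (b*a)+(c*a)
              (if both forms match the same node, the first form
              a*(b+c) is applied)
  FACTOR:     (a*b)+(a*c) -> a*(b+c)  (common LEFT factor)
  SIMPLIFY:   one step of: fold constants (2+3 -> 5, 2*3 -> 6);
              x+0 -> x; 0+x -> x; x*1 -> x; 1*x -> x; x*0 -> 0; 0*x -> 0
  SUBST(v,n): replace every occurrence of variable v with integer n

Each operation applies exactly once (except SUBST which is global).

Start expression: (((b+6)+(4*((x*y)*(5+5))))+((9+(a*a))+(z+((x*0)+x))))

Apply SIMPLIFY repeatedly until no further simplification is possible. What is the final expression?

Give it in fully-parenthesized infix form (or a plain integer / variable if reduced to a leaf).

Answer: (((b+6)+(4*((x*y)*10)))+((9+(a*a))+(z+x)))

Derivation:
Start: (((b+6)+(4*((x*y)*(5+5))))+((9+(a*a))+(z+((x*0)+x))))
Step 1: at LRRR: (5+5) -> 10; overall: (((b+6)+(4*((x*y)*(5+5))))+((9+(a*a))+(z+((x*0)+x)))) -> (((b+6)+(4*((x*y)*10)))+((9+(a*a))+(z+((x*0)+x))))
Step 2: at RRRL: (x*0) -> 0; overall: (((b+6)+(4*((x*y)*10)))+((9+(a*a))+(z+((x*0)+x)))) -> (((b+6)+(4*((x*y)*10)))+((9+(a*a))+(z+(0+x))))
Step 3: at RRR: (0+x) -> x; overall: (((b+6)+(4*((x*y)*10)))+((9+(a*a))+(z+(0+x)))) -> (((b+6)+(4*((x*y)*10)))+((9+(a*a))+(z+x)))
Fixed point: (((b+6)+(4*((x*y)*10)))+((9+(a*a))+(z+x)))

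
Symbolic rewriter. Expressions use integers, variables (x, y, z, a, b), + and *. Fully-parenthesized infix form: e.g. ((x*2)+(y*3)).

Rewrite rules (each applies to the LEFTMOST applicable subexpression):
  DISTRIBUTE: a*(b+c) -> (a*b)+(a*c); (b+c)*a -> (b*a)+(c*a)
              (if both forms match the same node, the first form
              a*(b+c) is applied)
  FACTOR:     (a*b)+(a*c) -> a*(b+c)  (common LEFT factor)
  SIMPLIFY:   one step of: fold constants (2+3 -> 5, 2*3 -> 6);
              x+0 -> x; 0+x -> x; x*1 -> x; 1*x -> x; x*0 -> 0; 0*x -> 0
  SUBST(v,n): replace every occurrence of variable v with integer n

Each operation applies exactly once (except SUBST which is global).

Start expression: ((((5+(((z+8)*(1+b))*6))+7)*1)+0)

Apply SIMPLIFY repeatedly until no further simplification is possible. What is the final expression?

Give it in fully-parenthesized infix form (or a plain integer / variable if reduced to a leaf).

Answer: ((5+(((z+8)*(1+b))*6))+7)

Derivation:
Start: ((((5+(((z+8)*(1+b))*6))+7)*1)+0)
Step 1: at root: ((((5+(((z+8)*(1+b))*6))+7)*1)+0) -> (((5+(((z+8)*(1+b))*6))+7)*1); overall: ((((5+(((z+8)*(1+b))*6))+7)*1)+0) -> (((5+(((z+8)*(1+b))*6))+7)*1)
Step 2: at root: (((5+(((z+8)*(1+b))*6))+7)*1) -> ((5+(((z+8)*(1+b))*6))+7); overall: (((5+(((z+8)*(1+b))*6))+7)*1) -> ((5+(((z+8)*(1+b))*6))+7)
Fixed point: ((5+(((z+8)*(1+b))*6))+7)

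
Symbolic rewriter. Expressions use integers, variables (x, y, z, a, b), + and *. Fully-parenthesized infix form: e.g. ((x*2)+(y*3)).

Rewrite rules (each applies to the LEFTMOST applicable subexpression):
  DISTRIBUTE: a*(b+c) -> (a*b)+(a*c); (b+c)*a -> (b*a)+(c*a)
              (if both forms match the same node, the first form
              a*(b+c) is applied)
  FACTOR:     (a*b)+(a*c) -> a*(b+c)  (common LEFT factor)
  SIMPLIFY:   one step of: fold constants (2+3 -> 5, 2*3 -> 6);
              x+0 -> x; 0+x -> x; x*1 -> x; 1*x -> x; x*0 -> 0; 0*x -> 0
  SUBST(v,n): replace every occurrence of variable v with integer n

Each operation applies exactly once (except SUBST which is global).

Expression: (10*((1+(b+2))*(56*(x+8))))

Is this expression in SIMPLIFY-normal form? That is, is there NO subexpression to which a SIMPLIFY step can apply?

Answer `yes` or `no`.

Expression: (10*((1+(b+2))*(56*(x+8))))
Scanning for simplifiable subexpressions (pre-order)...
  at root: (10*((1+(b+2))*(56*(x+8)))) (not simplifiable)
  at R: ((1+(b+2))*(56*(x+8))) (not simplifiable)
  at RL: (1+(b+2)) (not simplifiable)
  at RLR: (b+2) (not simplifiable)
  at RR: (56*(x+8)) (not simplifiable)
  at RRR: (x+8) (not simplifiable)
Result: no simplifiable subexpression found -> normal form.

Answer: yes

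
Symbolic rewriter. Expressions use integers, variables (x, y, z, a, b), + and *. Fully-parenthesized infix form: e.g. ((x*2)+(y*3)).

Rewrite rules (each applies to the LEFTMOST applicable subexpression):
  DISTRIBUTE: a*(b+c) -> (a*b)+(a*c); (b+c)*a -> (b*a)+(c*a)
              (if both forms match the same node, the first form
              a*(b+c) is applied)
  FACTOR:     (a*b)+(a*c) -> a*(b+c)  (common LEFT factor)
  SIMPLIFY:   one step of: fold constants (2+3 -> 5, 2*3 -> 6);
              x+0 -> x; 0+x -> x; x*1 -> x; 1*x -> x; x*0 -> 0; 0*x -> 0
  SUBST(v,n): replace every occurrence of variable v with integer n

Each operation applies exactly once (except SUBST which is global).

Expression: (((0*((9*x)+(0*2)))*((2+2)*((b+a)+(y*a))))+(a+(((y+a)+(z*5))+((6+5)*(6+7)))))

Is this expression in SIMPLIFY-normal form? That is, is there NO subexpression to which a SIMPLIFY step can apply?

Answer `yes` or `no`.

Answer: no

Derivation:
Expression: (((0*((9*x)+(0*2)))*((2+2)*((b+a)+(y*a))))+(a+(((y+a)+(z*5))+((6+5)*(6+7)))))
Scanning for simplifiable subexpressions (pre-order)...
  at root: (((0*((9*x)+(0*2)))*((2+2)*((b+a)+(y*a))))+(a+(((y+a)+(z*5))+((6+5)*(6+7))))) (not simplifiable)
  at L: ((0*((9*x)+(0*2)))*((2+2)*((b+a)+(y*a)))) (not simplifiable)
  at LL: (0*((9*x)+(0*2))) (SIMPLIFIABLE)
  at LLR: ((9*x)+(0*2)) (not simplifiable)
  at LLRL: (9*x) (not simplifiable)
  at LLRR: (0*2) (SIMPLIFIABLE)
  at LR: ((2+2)*((b+a)+(y*a))) (not simplifiable)
  at LRL: (2+2) (SIMPLIFIABLE)
  at LRR: ((b+a)+(y*a)) (not simplifiable)
  at LRRL: (b+a) (not simplifiable)
  at LRRR: (y*a) (not simplifiable)
  at R: (a+(((y+a)+(z*5))+((6+5)*(6+7)))) (not simplifiable)
  at RR: (((y+a)+(z*5))+((6+5)*(6+7))) (not simplifiable)
  at RRL: ((y+a)+(z*5)) (not simplifiable)
  at RRLL: (y+a) (not simplifiable)
  at RRLR: (z*5) (not simplifiable)
  at RRR: ((6+5)*(6+7)) (not simplifiable)
  at RRRL: (6+5) (SIMPLIFIABLE)
  at RRRR: (6+7) (SIMPLIFIABLE)
Found simplifiable subexpr at path LL: (0*((9*x)+(0*2)))
One SIMPLIFY step would give: ((0*((2+2)*((b+a)+(y*a))))+(a+(((y+a)+(z*5))+((6+5)*(6+7)))))
-> NOT in normal form.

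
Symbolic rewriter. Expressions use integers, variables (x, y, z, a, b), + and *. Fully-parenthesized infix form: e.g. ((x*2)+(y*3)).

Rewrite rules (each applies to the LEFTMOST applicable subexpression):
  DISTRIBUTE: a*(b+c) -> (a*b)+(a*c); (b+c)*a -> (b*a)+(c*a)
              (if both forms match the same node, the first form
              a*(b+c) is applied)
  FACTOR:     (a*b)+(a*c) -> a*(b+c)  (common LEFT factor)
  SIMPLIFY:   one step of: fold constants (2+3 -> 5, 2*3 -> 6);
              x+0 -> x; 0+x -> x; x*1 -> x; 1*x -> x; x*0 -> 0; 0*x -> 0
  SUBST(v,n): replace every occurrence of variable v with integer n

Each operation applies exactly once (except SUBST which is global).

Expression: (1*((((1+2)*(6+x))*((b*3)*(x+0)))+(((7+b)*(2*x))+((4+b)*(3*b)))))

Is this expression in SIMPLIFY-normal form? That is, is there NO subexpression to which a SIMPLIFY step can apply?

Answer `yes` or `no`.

Expression: (1*((((1+2)*(6+x))*((b*3)*(x+0)))+(((7+b)*(2*x))+((4+b)*(3*b)))))
Scanning for simplifiable subexpressions (pre-order)...
  at root: (1*((((1+2)*(6+x))*((b*3)*(x+0)))+(((7+b)*(2*x))+((4+b)*(3*b))))) (SIMPLIFIABLE)
  at R: ((((1+2)*(6+x))*((b*3)*(x+0)))+(((7+b)*(2*x))+((4+b)*(3*b)))) (not simplifiable)
  at RL: (((1+2)*(6+x))*((b*3)*(x+0))) (not simplifiable)
  at RLL: ((1+2)*(6+x)) (not simplifiable)
  at RLLL: (1+2) (SIMPLIFIABLE)
  at RLLR: (6+x) (not simplifiable)
  at RLR: ((b*3)*(x+0)) (not simplifiable)
  at RLRL: (b*3) (not simplifiable)
  at RLRR: (x+0) (SIMPLIFIABLE)
  at RR: (((7+b)*(2*x))+((4+b)*(3*b))) (not simplifiable)
  at RRL: ((7+b)*(2*x)) (not simplifiable)
  at RRLL: (7+b) (not simplifiable)
  at RRLR: (2*x) (not simplifiable)
  at RRR: ((4+b)*(3*b)) (not simplifiable)
  at RRRL: (4+b) (not simplifiable)
  at RRRR: (3*b) (not simplifiable)
Found simplifiable subexpr at path root: (1*((((1+2)*(6+x))*((b*3)*(x+0)))+(((7+b)*(2*x))+((4+b)*(3*b)))))
One SIMPLIFY step would give: ((((1+2)*(6+x))*((b*3)*(x+0)))+(((7+b)*(2*x))+((4+b)*(3*b))))
-> NOT in normal form.

Answer: no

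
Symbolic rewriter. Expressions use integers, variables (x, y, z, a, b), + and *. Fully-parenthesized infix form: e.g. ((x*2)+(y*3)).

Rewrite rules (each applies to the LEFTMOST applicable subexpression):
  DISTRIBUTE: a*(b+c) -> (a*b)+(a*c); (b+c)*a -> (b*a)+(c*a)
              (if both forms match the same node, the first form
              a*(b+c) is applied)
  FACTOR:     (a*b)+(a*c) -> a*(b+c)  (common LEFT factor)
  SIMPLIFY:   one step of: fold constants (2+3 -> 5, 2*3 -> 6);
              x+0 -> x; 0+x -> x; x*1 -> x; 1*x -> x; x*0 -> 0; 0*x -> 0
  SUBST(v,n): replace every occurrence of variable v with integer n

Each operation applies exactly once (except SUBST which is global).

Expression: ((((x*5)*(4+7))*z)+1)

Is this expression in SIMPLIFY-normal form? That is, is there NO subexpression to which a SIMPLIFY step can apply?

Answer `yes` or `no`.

Expression: ((((x*5)*(4+7))*z)+1)
Scanning for simplifiable subexpressions (pre-order)...
  at root: ((((x*5)*(4+7))*z)+1) (not simplifiable)
  at L: (((x*5)*(4+7))*z) (not simplifiable)
  at LL: ((x*5)*(4+7)) (not simplifiable)
  at LLL: (x*5) (not simplifiable)
  at LLR: (4+7) (SIMPLIFIABLE)
Found simplifiable subexpr at path LLR: (4+7)
One SIMPLIFY step would give: ((((x*5)*11)*z)+1)
-> NOT in normal form.

Answer: no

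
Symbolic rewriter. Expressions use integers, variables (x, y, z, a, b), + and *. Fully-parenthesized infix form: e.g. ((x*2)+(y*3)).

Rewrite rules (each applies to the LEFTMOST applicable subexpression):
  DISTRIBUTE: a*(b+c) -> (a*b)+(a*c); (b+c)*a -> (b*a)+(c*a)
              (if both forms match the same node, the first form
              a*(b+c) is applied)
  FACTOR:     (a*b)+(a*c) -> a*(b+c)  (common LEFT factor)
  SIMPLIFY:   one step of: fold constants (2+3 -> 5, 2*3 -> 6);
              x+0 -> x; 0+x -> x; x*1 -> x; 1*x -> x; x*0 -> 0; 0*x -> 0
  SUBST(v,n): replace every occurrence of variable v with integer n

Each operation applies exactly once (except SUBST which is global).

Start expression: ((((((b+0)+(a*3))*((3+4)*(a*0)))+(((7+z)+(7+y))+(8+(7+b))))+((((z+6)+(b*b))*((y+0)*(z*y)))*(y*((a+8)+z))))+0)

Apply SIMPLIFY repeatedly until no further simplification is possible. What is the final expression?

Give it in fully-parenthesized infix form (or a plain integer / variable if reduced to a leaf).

Start: ((((((b+0)+(a*3))*((3+4)*(a*0)))+(((7+z)+(7+y))+(8+(7+b))))+((((z+6)+(b*b))*((y+0)*(z*y)))*(y*((a+8)+z))))+0)
Step 1: at root: ((((((b+0)+(a*3))*((3+4)*(a*0)))+(((7+z)+(7+y))+(8+(7+b))))+((((z+6)+(b*b))*((y+0)*(z*y)))*(y*((a+8)+z))))+0) -> (((((b+0)+(a*3))*((3+4)*(a*0)))+(((7+z)+(7+y))+(8+(7+b))))+((((z+6)+(b*b))*((y+0)*(z*y)))*(y*((a+8)+z)))); overall: ((((((b+0)+(a*3))*((3+4)*(a*0)))+(((7+z)+(7+y))+(8+(7+b))))+((((z+6)+(b*b))*((y+0)*(z*y)))*(y*((a+8)+z))))+0) -> (((((b+0)+(a*3))*((3+4)*(a*0)))+(((7+z)+(7+y))+(8+(7+b))))+((((z+6)+(b*b))*((y+0)*(z*y)))*(y*((a+8)+z))))
Step 2: at LLLL: (b+0) -> b; overall: (((((b+0)+(a*3))*((3+4)*(a*0)))+(((7+z)+(7+y))+(8+(7+b))))+((((z+6)+(b*b))*((y+0)*(z*y)))*(y*((a+8)+z)))) -> ((((b+(a*3))*((3+4)*(a*0)))+(((7+z)+(7+y))+(8+(7+b))))+((((z+6)+(b*b))*((y+0)*(z*y)))*(y*((a+8)+z))))
Step 3: at LLRL: (3+4) -> 7; overall: ((((b+(a*3))*((3+4)*(a*0)))+(((7+z)+(7+y))+(8+(7+b))))+((((z+6)+(b*b))*((y+0)*(z*y)))*(y*((a+8)+z)))) -> ((((b+(a*3))*(7*(a*0)))+(((7+z)+(7+y))+(8+(7+b))))+((((z+6)+(b*b))*((y+0)*(z*y)))*(y*((a+8)+z))))
Step 4: at LLRR: (a*0) -> 0; overall: ((((b+(a*3))*(7*(a*0)))+(((7+z)+(7+y))+(8+(7+b))))+((((z+6)+(b*b))*((y+0)*(z*y)))*(y*((a+8)+z)))) -> ((((b+(a*3))*(7*0))+(((7+z)+(7+y))+(8+(7+b))))+((((z+6)+(b*b))*((y+0)*(z*y)))*(y*((a+8)+z))))
Step 5: at LLR: (7*0) -> 0; overall: ((((b+(a*3))*(7*0))+(((7+z)+(7+y))+(8+(7+b))))+((((z+6)+(b*b))*((y+0)*(z*y)))*(y*((a+8)+z)))) -> ((((b+(a*3))*0)+(((7+z)+(7+y))+(8+(7+b))))+((((z+6)+(b*b))*((y+0)*(z*y)))*(y*((a+8)+z))))
Step 6: at LL: ((b+(a*3))*0) -> 0; overall: ((((b+(a*3))*0)+(((7+z)+(7+y))+(8+(7+b))))+((((z+6)+(b*b))*((y+0)*(z*y)))*(y*((a+8)+z)))) -> ((0+(((7+z)+(7+y))+(8+(7+b))))+((((z+6)+(b*b))*((y+0)*(z*y)))*(y*((a+8)+z))))
Step 7: at L: (0+(((7+z)+(7+y))+(8+(7+b)))) -> (((7+z)+(7+y))+(8+(7+b))); overall: ((0+(((7+z)+(7+y))+(8+(7+b))))+((((z+6)+(b*b))*((y+0)*(z*y)))*(y*((a+8)+z)))) -> ((((7+z)+(7+y))+(8+(7+b)))+((((z+6)+(b*b))*((y+0)*(z*y)))*(y*((a+8)+z))))
Step 8: at RLRL: (y+0) -> y; overall: ((((7+z)+(7+y))+(8+(7+b)))+((((z+6)+(b*b))*((y+0)*(z*y)))*(y*((a+8)+z)))) -> ((((7+z)+(7+y))+(8+(7+b)))+((((z+6)+(b*b))*(y*(z*y)))*(y*((a+8)+z))))
Fixed point: ((((7+z)+(7+y))+(8+(7+b)))+((((z+6)+(b*b))*(y*(z*y)))*(y*((a+8)+z))))

Answer: ((((7+z)+(7+y))+(8+(7+b)))+((((z+6)+(b*b))*(y*(z*y)))*(y*((a+8)+z))))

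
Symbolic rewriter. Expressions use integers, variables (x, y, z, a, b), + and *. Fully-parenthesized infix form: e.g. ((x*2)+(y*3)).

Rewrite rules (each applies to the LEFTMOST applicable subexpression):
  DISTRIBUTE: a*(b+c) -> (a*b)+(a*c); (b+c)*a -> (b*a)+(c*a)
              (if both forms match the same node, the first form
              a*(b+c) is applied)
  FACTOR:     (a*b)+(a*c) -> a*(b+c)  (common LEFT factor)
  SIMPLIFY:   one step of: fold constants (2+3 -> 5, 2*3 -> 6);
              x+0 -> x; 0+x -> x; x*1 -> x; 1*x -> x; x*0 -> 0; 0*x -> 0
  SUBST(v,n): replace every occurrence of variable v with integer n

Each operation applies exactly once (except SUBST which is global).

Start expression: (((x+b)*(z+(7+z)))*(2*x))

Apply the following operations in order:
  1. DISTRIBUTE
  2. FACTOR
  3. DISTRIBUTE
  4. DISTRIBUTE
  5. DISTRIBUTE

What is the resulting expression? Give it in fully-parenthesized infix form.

Answer: ((((x*z)+(b*z))*(2*x))+(((x+b)*(7+z))*(2*x)))

Derivation:
Start: (((x+b)*(z+(7+z)))*(2*x))
Apply DISTRIBUTE at L (target: ((x+b)*(z+(7+z)))): (((x+b)*(z+(7+z)))*(2*x)) -> ((((x+b)*z)+((x+b)*(7+z)))*(2*x))
Apply FACTOR at L (target: (((x+b)*z)+((x+b)*(7+z)))): ((((x+b)*z)+((x+b)*(7+z)))*(2*x)) -> (((x+b)*(z+(7+z)))*(2*x))
Apply DISTRIBUTE at L (target: ((x+b)*(z+(7+z)))): (((x+b)*(z+(7+z)))*(2*x)) -> ((((x+b)*z)+((x+b)*(7+z)))*(2*x))
Apply DISTRIBUTE at root (target: ((((x+b)*z)+((x+b)*(7+z)))*(2*x))): ((((x+b)*z)+((x+b)*(7+z)))*(2*x)) -> ((((x+b)*z)*(2*x))+(((x+b)*(7+z))*(2*x)))
Apply DISTRIBUTE at LL (target: ((x+b)*z)): ((((x+b)*z)*(2*x))+(((x+b)*(7+z))*(2*x))) -> ((((x*z)+(b*z))*(2*x))+(((x+b)*(7+z))*(2*x)))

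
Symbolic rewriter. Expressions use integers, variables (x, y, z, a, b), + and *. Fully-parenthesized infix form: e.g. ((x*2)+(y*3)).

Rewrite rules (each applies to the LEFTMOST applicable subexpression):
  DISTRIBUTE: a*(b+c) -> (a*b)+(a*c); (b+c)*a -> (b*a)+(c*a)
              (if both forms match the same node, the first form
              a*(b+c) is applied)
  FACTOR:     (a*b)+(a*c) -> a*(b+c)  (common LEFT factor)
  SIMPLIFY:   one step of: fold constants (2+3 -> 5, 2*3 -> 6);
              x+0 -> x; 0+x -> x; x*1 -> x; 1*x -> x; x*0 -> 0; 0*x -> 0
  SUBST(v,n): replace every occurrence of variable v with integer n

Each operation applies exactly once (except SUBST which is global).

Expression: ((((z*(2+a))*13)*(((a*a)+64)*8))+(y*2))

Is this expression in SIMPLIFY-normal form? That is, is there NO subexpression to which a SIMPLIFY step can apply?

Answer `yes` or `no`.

Expression: ((((z*(2+a))*13)*(((a*a)+64)*8))+(y*2))
Scanning for simplifiable subexpressions (pre-order)...
  at root: ((((z*(2+a))*13)*(((a*a)+64)*8))+(y*2)) (not simplifiable)
  at L: (((z*(2+a))*13)*(((a*a)+64)*8)) (not simplifiable)
  at LL: ((z*(2+a))*13) (not simplifiable)
  at LLL: (z*(2+a)) (not simplifiable)
  at LLLR: (2+a) (not simplifiable)
  at LR: (((a*a)+64)*8) (not simplifiable)
  at LRL: ((a*a)+64) (not simplifiable)
  at LRLL: (a*a) (not simplifiable)
  at R: (y*2) (not simplifiable)
Result: no simplifiable subexpression found -> normal form.

Answer: yes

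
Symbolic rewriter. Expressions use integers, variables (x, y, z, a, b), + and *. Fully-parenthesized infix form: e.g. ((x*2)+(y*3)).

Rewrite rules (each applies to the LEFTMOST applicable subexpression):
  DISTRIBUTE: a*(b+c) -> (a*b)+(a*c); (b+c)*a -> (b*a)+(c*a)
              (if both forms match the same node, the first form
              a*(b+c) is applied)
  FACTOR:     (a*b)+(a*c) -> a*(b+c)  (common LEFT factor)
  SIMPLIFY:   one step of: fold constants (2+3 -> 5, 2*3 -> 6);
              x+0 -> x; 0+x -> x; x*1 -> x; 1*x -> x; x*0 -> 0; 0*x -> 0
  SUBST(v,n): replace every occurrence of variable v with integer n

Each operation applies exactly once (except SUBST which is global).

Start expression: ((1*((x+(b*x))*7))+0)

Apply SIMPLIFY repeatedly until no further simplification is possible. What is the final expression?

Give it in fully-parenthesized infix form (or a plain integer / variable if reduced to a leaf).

Start: ((1*((x+(b*x))*7))+0)
Step 1: at root: ((1*((x+(b*x))*7))+0) -> (1*((x+(b*x))*7)); overall: ((1*((x+(b*x))*7))+0) -> (1*((x+(b*x))*7))
Step 2: at root: (1*((x+(b*x))*7)) -> ((x+(b*x))*7); overall: (1*((x+(b*x))*7)) -> ((x+(b*x))*7)
Fixed point: ((x+(b*x))*7)

Answer: ((x+(b*x))*7)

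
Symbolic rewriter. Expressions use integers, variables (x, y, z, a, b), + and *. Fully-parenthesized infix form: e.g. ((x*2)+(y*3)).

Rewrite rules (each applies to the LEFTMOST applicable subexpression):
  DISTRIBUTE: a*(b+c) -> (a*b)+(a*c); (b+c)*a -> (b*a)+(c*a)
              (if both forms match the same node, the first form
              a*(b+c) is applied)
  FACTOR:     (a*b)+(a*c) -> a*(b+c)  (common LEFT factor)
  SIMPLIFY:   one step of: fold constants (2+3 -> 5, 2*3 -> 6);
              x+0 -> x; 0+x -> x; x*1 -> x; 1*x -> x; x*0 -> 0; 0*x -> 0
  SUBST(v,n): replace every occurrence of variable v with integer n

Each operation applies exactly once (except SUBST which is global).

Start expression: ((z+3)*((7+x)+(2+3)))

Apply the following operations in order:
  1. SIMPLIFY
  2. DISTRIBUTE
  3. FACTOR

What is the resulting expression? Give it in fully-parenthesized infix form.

Answer: ((z+3)*((7+x)+5))

Derivation:
Start: ((z+3)*((7+x)+(2+3)))
Apply SIMPLIFY at RR (target: (2+3)): ((z+3)*((7+x)+(2+3))) -> ((z+3)*((7+x)+5))
Apply DISTRIBUTE at root (target: ((z+3)*((7+x)+5))): ((z+3)*((7+x)+5)) -> (((z+3)*(7+x))+((z+3)*5))
Apply FACTOR at root (target: (((z+3)*(7+x))+((z+3)*5))): (((z+3)*(7+x))+((z+3)*5)) -> ((z+3)*((7+x)+5))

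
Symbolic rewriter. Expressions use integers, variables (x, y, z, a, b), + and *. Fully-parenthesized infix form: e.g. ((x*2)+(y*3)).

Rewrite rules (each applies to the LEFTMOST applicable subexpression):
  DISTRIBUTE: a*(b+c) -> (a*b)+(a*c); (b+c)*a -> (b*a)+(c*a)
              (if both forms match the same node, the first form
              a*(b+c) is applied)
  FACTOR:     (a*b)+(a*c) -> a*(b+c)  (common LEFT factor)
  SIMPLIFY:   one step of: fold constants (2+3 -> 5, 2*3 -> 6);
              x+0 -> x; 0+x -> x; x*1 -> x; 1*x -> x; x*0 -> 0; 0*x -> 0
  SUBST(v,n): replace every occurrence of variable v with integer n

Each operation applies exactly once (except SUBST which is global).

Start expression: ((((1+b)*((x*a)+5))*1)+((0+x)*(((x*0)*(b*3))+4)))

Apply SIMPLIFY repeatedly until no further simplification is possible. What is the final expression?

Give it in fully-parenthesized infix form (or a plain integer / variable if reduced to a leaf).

Start: ((((1+b)*((x*a)+5))*1)+((0+x)*(((x*0)*(b*3))+4)))
Step 1: at L: (((1+b)*((x*a)+5))*1) -> ((1+b)*((x*a)+5)); overall: ((((1+b)*((x*a)+5))*1)+((0+x)*(((x*0)*(b*3))+4))) -> (((1+b)*((x*a)+5))+((0+x)*(((x*0)*(b*3))+4)))
Step 2: at RL: (0+x) -> x; overall: (((1+b)*((x*a)+5))+((0+x)*(((x*0)*(b*3))+4))) -> (((1+b)*((x*a)+5))+(x*(((x*0)*(b*3))+4)))
Step 3: at RRLL: (x*0) -> 0; overall: (((1+b)*((x*a)+5))+(x*(((x*0)*(b*3))+4))) -> (((1+b)*((x*a)+5))+(x*((0*(b*3))+4)))
Step 4: at RRL: (0*(b*3)) -> 0; overall: (((1+b)*((x*a)+5))+(x*((0*(b*3))+4))) -> (((1+b)*((x*a)+5))+(x*(0+4)))
Step 5: at RR: (0+4) -> 4; overall: (((1+b)*((x*a)+5))+(x*(0+4))) -> (((1+b)*((x*a)+5))+(x*4))
Fixed point: (((1+b)*((x*a)+5))+(x*4))

Answer: (((1+b)*((x*a)+5))+(x*4))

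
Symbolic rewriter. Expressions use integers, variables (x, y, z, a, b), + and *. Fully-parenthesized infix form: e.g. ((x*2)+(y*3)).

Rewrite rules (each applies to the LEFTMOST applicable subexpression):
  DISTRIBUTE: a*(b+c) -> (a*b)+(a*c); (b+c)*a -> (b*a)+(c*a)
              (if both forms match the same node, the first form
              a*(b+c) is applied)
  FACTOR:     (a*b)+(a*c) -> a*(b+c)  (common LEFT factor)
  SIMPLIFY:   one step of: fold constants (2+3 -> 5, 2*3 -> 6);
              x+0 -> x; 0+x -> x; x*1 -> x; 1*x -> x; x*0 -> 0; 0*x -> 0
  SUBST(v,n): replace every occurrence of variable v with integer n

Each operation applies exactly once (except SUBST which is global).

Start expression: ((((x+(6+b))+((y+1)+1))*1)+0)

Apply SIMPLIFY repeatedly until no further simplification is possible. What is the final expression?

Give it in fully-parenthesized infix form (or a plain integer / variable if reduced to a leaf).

Answer: ((x+(6+b))+((y+1)+1))

Derivation:
Start: ((((x+(6+b))+((y+1)+1))*1)+0)
Step 1: at root: ((((x+(6+b))+((y+1)+1))*1)+0) -> (((x+(6+b))+((y+1)+1))*1); overall: ((((x+(6+b))+((y+1)+1))*1)+0) -> (((x+(6+b))+((y+1)+1))*1)
Step 2: at root: (((x+(6+b))+((y+1)+1))*1) -> ((x+(6+b))+((y+1)+1)); overall: (((x+(6+b))+((y+1)+1))*1) -> ((x+(6+b))+((y+1)+1))
Fixed point: ((x+(6+b))+((y+1)+1))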